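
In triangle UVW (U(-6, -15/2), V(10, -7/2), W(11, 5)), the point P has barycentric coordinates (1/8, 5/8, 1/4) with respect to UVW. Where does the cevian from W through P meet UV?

(22/3, -25/6)

Line WP meets UV where the W-coordinate vanishes; zeroing P's W-weight and renormalizing leaves U, V-weights 1/8 : 5/8 → (1/6, 5/6).
So Q = (1/6)·U + (5/6)·V = (22/3, -25/6).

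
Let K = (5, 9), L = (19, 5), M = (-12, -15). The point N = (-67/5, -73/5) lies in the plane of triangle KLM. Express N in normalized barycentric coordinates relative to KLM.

Signed area of the reference triangle: [KLM] = ½·(5·(5−(-15)) + 19·(-15−9) + (-12)·(9−5)) = ½·(100 − 456 − 48) = -202.
[NLM] = ½·((-67/5)·(5−(-15)) + 19·(-15−(-73/5)) + (-12)·(-73/5−5)) = ½·(-268 − 38/5 + 1176/5) = -101/5, so the K-coordinate is (-101/5)/(-202) = 1/10.
[KNM] = ½·(5·(-73/5−(-15)) + (-67/5)·(-15−9) + (-12)·(9−(-73/5))) = ½·(2 + 1608/5 − 1416/5) = 101/5, so the L-coordinate is -1/10.
[KLN] = ½·(5·(5−(-73/5)) + 19·(-73/5−9) + (-67/5)·(9−5)) = ½·(98 − 2242/5 − 268/5) = -202, so the M-coordinate is 1.
Check: 1/10 − 1/10 + 1 = 1.

(1/10, -1/10, 1)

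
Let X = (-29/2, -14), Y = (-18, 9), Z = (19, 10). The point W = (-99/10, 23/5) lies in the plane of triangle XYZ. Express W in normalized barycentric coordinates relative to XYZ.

(1/5, 3/5, 1/5)

Signed area of the reference triangle: [XYZ] = ½·((-29/2)·(9−10) + (-18)·(10−(-14)) + 19·(-14−9)) = ½·(29/2 − 432 − 437) = -1709/4.
[WYZ] = ½·((-99/10)·(9−10) + (-18)·(10−(23/5)) + 19·(23/5−9)) = ½·(99/10 − 486/5 − 418/5) = -1709/20, so the X-coordinate is (-1709/20)/(-1709/4) = 1/5.
[XWZ] = ½·((-29/2)·(23/5−10) + (-99/10)·(10−(-14)) + 19·(-14−(23/5))) = ½·(783/10 − 1188/5 − 1767/5) = -5127/20, so the Y-coordinate is 3/5.
[XYW] = ½·((-29/2)·(9−(23/5)) + (-18)·(23/5−(-14)) + (-99/10)·(-14−9)) = ½·(-319/5 − 1674/5 + 2277/10) = -1709/20, so the Z-coordinate is 1/5.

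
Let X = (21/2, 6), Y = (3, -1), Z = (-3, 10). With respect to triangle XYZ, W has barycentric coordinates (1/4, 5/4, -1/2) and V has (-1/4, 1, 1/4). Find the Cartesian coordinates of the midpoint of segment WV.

Barycentric coordinates of the midpoint are the average: (0, 9/8, -1/8).
Converting: 0·X + (9/8)·Y + (-1/8)·Z = (15/4, -19/8).

(15/4, -19/8)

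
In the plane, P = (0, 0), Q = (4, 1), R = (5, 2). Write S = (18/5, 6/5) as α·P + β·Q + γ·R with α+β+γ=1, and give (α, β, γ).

(1/5, 2/5, 2/5)

Signed area of the reference triangle: [PQR] = ½·(0·(1−2) + 4·(2−0) + 5·(0−1)) = ½·(0 + 8 − 5) = 3/2.
[SQR] = ½·((18/5)·(1−2) + 4·(2−(6/5)) + 5·(6/5−1)) = ½·(-18/5 + 16/5 + 1) = 3/10, so the P-coordinate is (3/10)/(3/2) = 1/5.
[PSR] = ½·(0·(6/5−2) + (18/5)·(2−0) + 5·(0−(6/5))) = ½·(0 + 36/5 − 6) = 3/5, so the Q-coordinate is 2/5.
[PQS] = ½·(0·(1−(6/5)) + 4·(6/5−0) + (18/5)·(0−1)) = ½·(0 + 24/5 − 18/5) = 3/5, so the R-coordinate is 2/5.
Check: 1/5 + 2/5 + 2/5 = 1.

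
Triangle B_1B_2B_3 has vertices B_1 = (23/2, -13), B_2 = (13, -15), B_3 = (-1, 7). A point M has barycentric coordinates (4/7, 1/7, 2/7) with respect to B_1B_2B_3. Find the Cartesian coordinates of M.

M = (4/7)·B_1 + (1/7)·B_2 + (2/7)·B_3.
x-coordinate: (4/7)·(23/2) + (1/7)·13 + (2/7)·(-1) = 57/7.
y-coordinate: (4/7)·(-13) + (1/7)·(-15) + (2/7)·7 = -53/7.

(57/7, -53/7)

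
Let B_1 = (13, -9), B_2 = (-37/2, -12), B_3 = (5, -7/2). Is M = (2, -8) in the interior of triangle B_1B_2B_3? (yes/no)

yes

Barycentric coordinates of M: (107/263, 70/263, 86/263).
The three coordinates are positive, positive, positive; a point is interior exactly when all three are positive.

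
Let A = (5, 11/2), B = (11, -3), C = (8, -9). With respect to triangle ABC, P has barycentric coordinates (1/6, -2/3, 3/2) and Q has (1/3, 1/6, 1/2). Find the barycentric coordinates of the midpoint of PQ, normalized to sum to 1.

(1/4, -1/4, 1)

Since both coordinate triples sum to 1, the midpoint's barycentrics are the componentwise average.
(1/6+1/3)/2 = 1/4; similarly -1/4 and 1.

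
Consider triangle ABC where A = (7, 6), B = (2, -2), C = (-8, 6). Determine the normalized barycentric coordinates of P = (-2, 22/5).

(4/15, 1/5, 8/15)

Signed area of the reference triangle: [ABC] = ½·(7·(-2−6) + 2·(6−6) + (-8)·(6−(-2))) = ½·(-56 + 0 − 64) = -60.
[PBC] = ½·((-2)·(-2−6) + 2·(6−(22/5)) + (-8)·(22/5−(-2))) = ½·(16 + 16/5 − 256/5) = -16, so the A-coordinate is (-16)/(-60) = 4/15.
[APC] = ½·(7·(22/5−6) + (-2)·(6−6) + (-8)·(6−(22/5))) = ½·(-56/5 + 0 − 64/5) = -12, so the B-coordinate is 1/5.
[ABP] = ½·(7·(-2−(22/5)) + 2·(22/5−6) + (-2)·(6−(-2))) = ½·(-224/5 − 16/5 − 16) = -32, so the C-coordinate is 8/15.
Check: 4/15 + 1/5 + 8/15 = 1.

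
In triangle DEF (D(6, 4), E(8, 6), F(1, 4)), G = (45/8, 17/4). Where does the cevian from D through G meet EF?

(9/2, 5)

Barycentric coordinates of G with respect to DEF: (3/4, 1/8, 1/8).
On side EF the D-coordinate is zero; dropping G's D-weight 3/4 and renormalizing the remaining 1/8 : 1/8 gives weights 1/2, 1/2 on E, F.
H = (1/2)·(8, 6) + (1/2)·(1, 4) = (9/2, 5).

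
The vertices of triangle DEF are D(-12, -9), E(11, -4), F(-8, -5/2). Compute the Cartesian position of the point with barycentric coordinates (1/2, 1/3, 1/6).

(-11/3, -25/4)

G = (1/2)·D + (1/3)·E + (1/6)·F.
x-coordinate: (1/2)·(-12) + (1/3)·11 + (1/6)·(-8) = -11/3.
y-coordinate: (1/2)·(-9) + (1/3)·(-4) + (1/6)·(-5/2) = -25/4.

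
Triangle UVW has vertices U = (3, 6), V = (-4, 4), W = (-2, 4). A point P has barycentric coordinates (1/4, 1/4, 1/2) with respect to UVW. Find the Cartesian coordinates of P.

P = (1/4)·U + (1/4)·V + (1/2)·W.
x-coordinate: (1/4)·3 + (1/4)·(-4) + (1/2)·(-2) = -5/4.
y-coordinate: (1/4)·6 + (1/4)·4 + (1/2)·4 = 9/2.

(-5/4, 9/2)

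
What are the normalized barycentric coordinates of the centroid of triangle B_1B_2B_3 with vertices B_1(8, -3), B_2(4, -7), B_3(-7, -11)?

The centroid is the average of the vertices, so each weight is 1/3.

(1/3, 1/3, 1/3)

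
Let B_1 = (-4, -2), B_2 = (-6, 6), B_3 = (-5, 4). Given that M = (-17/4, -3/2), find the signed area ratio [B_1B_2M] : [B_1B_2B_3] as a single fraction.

[B_1B_2B_3] = ½·((-4)·(6−4) + (-6)·(4−(-2)) + (-5)·(-2−6)) = ½·(-8 − 36 + 40) = -2.
[B_1B_2M] = ½·((-4)·(6−(-3/2)) + (-6)·(-3/2−(-2)) + (-17/4)·(-2−6)) = ½·(-30 − 3 + 34) = 1/2, so the ratio is (1/2)/(-2) = -1/4.

-1/4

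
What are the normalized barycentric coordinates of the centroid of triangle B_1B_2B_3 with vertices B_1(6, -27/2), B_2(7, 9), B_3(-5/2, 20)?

(1/3, 1/3, 1/3)

The centroid is the average of the vertices, so each weight is 1/3.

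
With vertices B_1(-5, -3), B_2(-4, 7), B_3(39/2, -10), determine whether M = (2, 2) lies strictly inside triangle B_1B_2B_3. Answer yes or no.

yes

Barycentric coordinates of M: (31/504, 49/72, 65/252).
The three coordinates are positive, positive, positive; a point is interior exactly when all three are positive.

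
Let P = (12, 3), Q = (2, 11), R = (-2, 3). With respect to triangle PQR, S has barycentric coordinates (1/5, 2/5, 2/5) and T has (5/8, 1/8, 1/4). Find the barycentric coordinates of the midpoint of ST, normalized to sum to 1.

(33/80, 21/80, 13/40)

Since both coordinate triples sum to 1, the midpoint's barycentrics are the componentwise average.
(1/5+5/8)/2 = 33/80; similarly 21/80 and 13/40.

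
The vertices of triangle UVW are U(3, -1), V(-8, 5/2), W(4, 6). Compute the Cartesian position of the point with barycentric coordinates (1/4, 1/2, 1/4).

(-9/4, 5/2)

P = (1/4)·U + (1/2)·V + (1/4)·W.
x-coordinate: (1/4)·3 + (1/2)·(-8) + (1/4)·4 = -9/4.
y-coordinate: (1/4)·(-1) + (1/2)·(5/2) + (1/4)·6 = 5/2.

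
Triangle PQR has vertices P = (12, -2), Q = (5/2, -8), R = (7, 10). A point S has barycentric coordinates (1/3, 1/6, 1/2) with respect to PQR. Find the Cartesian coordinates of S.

S = (1/3)·P + (1/6)·Q + (1/2)·R.
x-coordinate: (1/3)·12 + (1/6)·(5/2) + (1/2)·7 = 95/12.
y-coordinate: (1/3)·(-2) + (1/6)·(-8) + (1/2)·10 = 3.

(95/12, 3)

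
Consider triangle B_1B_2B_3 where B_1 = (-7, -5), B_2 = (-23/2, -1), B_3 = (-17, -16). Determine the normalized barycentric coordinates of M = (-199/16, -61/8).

(1/4, 3/8, 3/8)

Signed area of the reference triangle: [B_1B_2B_3] = ½·((-7)·(-1−(-16)) + (-23/2)·(-16−(-5)) + (-17)·(-5−(-1))) = ½·(-105 + 253/2 + 68) = 179/4.
[MB_2B_3] = ½·((-199/16)·(-1−(-16)) + (-23/2)·(-16−(-61/8)) + (-17)·(-61/8−(-1))) = ½·(-2985/16 + 1541/16 + 901/8) = 179/16, so the B_1-coordinate is (179/16)/(179/4) = 1/4.
[B_1MB_3] = ½·((-7)·(-61/8−(-16)) + (-199/16)·(-16−(-5)) + (-17)·(-5−(-61/8))) = ½·(-469/8 + 2189/16 − 357/8) = 537/32, so the B_2-coordinate is 3/8.
[B_1B_2M] = ½·((-7)·(-1−(-61/8)) + (-23/2)·(-61/8−(-5)) + (-199/16)·(-5−(-1))) = ½·(-371/8 + 483/16 + 199/4) = 537/32, so the B_3-coordinate is 3/8.
Check: 1/4 + 3/8 + 3/8 = 1.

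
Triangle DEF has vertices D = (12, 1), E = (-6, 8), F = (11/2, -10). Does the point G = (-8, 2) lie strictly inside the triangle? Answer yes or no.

Barycentric coordinates of G: (-210/487, 453/487, 244/487).
The three coordinates are negative, positive, positive; a point is interior exactly when all three are positive.

no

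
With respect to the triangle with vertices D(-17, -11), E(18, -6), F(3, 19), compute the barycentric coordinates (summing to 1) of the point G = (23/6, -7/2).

(1/3, 1/2, 1/6)

Signed area of the reference triangle: [DEF] = ½·((-17)·(-6−19) + 18·(19−(-11)) + 3·(-11−(-6))) = ½·(425 + 540 − 15) = 475.
[GEF] = ½·((23/6)·(-6−19) + 18·(19−(-7/2)) + 3·(-7/2−(-6))) = ½·(-575/6 + 405 + 15/2) = 475/3, so the D-coordinate is (475/3)/475 = 1/3.
[DGF] = ½·((-17)·(-7/2−19) + (23/6)·(19−(-11)) + 3·(-11−(-7/2))) = ½·(765/2 + 115 − 45/2) = 475/2, so the E-coordinate is 1/2.
[DEG] = ½·((-17)·(-6−(-7/2)) + 18·(-7/2−(-11)) + (23/6)·(-11−(-6))) = ½·(85/2 + 135 − 115/6) = 475/6, so the F-coordinate is 1/6.
Check: 1/3 + 1/2 + 1/6 = 1.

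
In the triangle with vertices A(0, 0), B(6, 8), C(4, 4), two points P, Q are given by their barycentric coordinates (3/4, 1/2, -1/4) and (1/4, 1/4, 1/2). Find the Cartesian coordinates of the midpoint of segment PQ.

(11/4, 7/2)

Barycentric coordinates of the midpoint are the average: (1/2, 3/8, 1/8).
Converting: (1/2)·A + (3/8)·B + (1/8)·C = (11/4, 7/2).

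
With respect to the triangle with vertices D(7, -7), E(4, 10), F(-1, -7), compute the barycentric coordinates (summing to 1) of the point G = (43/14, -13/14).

Signed area of the reference triangle: [DEF] = ½·(7·(10−(-7)) + 4·(-7−(-7)) + (-1)·(-7−10)) = ½·(119 + 0 + 17) = 68.
[GEF] = ½·((43/14)·(10−(-7)) + 4·(-7−(-13/14)) + (-1)·(-13/14−10)) = ½·(731/14 − 170/7 + 153/14) = 136/7, so the D-coordinate is (136/7)/68 = 2/7.
[DGF] = ½·(7·(-13/14−(-7)) + (43/14)·(-7−(-7)) + (-1)·(-7−(-13/14))) = ½·(85/2 + 0 + 85/14) = 170/7, so the E-coordinate is 5/14.
[DEG] = ½·(7·(10−(-13/14)) + 4·(-13/14−(-7)) + (43/14)·(-7−10)) = ½·(153/2 + 170/7 − 731/14) = 170/7, so the F-coordinate is 5/14.
Check: 2/7 + 5/14 + 5/14 = 1.

(2/7, 5/14, 5/14)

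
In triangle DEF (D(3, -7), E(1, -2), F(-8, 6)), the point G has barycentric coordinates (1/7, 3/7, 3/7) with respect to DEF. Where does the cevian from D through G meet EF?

Line DG meets EF where the D-coordinate vanishes; zeroing G's D-weight and renormalizing leaves E, F-weights 3/7 : 3/7 → (1/2, 1/2).
So H = (1/2)·E + (1/2)·F = (-7/2, 2).

(-7/2, 2)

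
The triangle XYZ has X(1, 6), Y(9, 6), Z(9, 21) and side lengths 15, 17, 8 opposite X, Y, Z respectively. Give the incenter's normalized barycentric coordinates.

The incenter has barycentric coordinates proportional to the opposite side lengths: (15 : 17 : 8).
Normalizing by 15+17+8 = 40 gives (3/8, 17/40, 1/5).

(3/8, 17/40, 1/5)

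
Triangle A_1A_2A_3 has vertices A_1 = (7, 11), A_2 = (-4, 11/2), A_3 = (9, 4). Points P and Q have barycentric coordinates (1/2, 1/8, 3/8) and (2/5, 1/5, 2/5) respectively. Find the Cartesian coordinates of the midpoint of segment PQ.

(479/80, 1183/160)

Barycentric coordinates of the midpoint are the average: (9/20, 13/80, 31/80).
Converting: (9/20)·A_1 + (13/80)·A_2 + (31/80)·A_3 = (479/80, 1183/160).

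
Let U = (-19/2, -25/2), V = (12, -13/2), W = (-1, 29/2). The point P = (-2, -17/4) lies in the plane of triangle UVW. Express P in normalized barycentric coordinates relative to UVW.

(1/2, 1/4, 1/4)

Signed area of the reference triangle: [UVW] = ½·((-19/2)·(-13/2−(29/2)) + 12·(29/2−(-25/2)) + (-1)·(-25/2−(-13/2))) = ½·(399/2 + 324 + 6) = 1059/4.
[PVW] = ½·((-2)·(-13/2−(29/2)) + 12·(29/2−(-17/4)) + (-1)·(-17/4−(-13/2))) = ½·(42 + 225 − 9/4) = 1059/8, so the U-coordinate is (1059/8)/(1059/4) = 1/2.
[UPW] = ½·((-19/2)·(-17/4−(29/2)) + (-2)·(29/2−(-25/2)) + (-1)·(-25/2−(-17/4))) = ½·(1425/8 − 54 + 33/4) = 1059/16, so the V-coordinate is 1/4.
[UVP] = ½·((-19/2)·(-13/2−(-17/4)) + 12·(-17/4−(-25/2)) + (-2)·(-25/2−(-13/2))) = ½·(171/8 + 99 + 12) = 1059/16, so the W-coordinate is 1/4.
Check: 1/2 + 1/4 + 1/4 = 1.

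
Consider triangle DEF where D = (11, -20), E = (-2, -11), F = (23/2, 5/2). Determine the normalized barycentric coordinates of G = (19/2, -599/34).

(14/17, 2/17, 1/17)

Signed area of the reference triangle: [DEF] = ½·(11·(-11−(5/2)) + (-2)·(5/2−(-20)) + (23/2)·(-20−(-11))) = ½·(-297/2 − 45 − 207/2) = -297/2.
[GEF] = ½·((19/2)·(-11−(5/2)) + (-2)·(5/2−(-599/34)) + (23/2)·(-599/34−(-11))) = ½·(-513/4 − 684/17 − 5175/68) = -2079/17, so the D-coordinate is (-2079/17)/(-297/2) = 14/17.
[DGF] = ½·(11·(-599/34−(5/2)) + (19/2)·(5/2−(-20)) + (23/2)·(-20−(-599/34))) = ½·(-3762/17 + 855/4 − 1863/68) = -297/17, so the E-coordinate is 2/17.
[DEG] = ½·(11·(-11−(-599/34)) + (-2)·(-599/34−(-20)) + (19/2)·(-20−(-11))) = ½·(2475/34 − 81/17 − 171/2) = -297/34, so the F-coordinate is 1/17.
Check: 14/17 + 2/17 + 1/17 = 1.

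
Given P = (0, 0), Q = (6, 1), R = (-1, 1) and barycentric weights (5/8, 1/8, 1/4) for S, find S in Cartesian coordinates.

S = (5/8)·P + (1/8)·Q + (1/4)·R.
x-coordinate: (5/8)·0 + (1/8)·6 + (1/4)·(-1) = 1/2.
y-coordinate: (5/8)·0 + (1/8)·1 + (1/4)·1 = 3/8.

(1/2, 3/8)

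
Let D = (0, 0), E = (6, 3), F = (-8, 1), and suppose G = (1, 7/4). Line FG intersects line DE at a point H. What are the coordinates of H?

(4, 2)

Barycentric coordinates of G with respect to DEF: (1/4, 1/2, 1/4).
On side DE the F-coordinate is zero; dropping G's F-weight 1/4 and renormalizing the remaining 1/4 : 1/2 gives weights 1/3, 2/3 on D, E.
H = (1/3)·(0, 0) + (2/3)·(6, 3) = (4, 2).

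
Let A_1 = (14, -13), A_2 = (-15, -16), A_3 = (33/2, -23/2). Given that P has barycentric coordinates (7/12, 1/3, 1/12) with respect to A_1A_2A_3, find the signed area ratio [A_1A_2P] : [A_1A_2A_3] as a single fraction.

The signed ratio [A_1A_2P]/[A_1A_2A_3] equals the barycentric coordinate of P at vertex A_3, which is 1/12.

1/12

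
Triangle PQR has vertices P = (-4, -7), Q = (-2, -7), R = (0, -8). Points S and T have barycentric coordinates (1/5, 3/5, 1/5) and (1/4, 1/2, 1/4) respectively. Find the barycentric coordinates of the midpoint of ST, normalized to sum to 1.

Since both coordinate triples sum to 1, the midpoint's barycentrics are the componentwise average.
(1/5+1/4)/2 = 9/40; similarly 11/20 and 9/40.

(9/40, 11/20, 9/40)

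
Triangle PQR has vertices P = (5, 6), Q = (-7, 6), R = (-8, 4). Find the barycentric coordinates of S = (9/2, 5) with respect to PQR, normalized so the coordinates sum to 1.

Signed area of the reference triangle: [PQR] = ½·(5·(6−4) + (-7)·(4−6) + (-8)·(6−6)) = ½·(10 + 14 + 0) = 12.
[SQR] = ½·((9/2)·(6−4) + (-7)·(4−5) + (-8)·(5−6)) = ½·(9 + 7 + 8) = 12, so the P-coordinate is 12/12 = 1.
[PSR] = ½·(5·(5−4) + (9/2)·(4−6) + (-8)·(6−5)) = ½·(5 − 9 − 8) = -6, so the Q-coordinate is -1/2.
[PQS] = ½·(5·(6−5) + (-7)·(5−6) + (9/2)·(6−6)) = ½·(5 + 7 + 0) = 6, so the R-coordinate is 1/2.
Check: 1 − 1/2 + 1/2 = 1.

(1, -1/2, 1/2)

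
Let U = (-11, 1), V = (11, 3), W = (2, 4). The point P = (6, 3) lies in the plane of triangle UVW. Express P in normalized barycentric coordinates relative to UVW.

(1/8, 5/8, 1/4)

Signed area of the reference triangle: [UVW] = ½·((-11)·(3−4) + 11·(4−1) + 2·(1−3)) = ½·(11 + 33 − 4) = 20.
[PVW] = ½·(6·(3−4) + 11·(4−3) + 2·(3−3)) = ½·(-6 + 11 + 0) = 5/2, so the U-coordinate is (5/2)/20 = 1/8.
[UPW] = ½·((-11)·(3−4) + 6·(4−1) + 2·(1−3)) = ½·(11 + 18 − 4) = 25/2, so the V-coordinate is 5/8.
[UVP] = ½·((-11)·(3−3) + 11·(3−1) + 6·(1−3)) = ½·(0 + 22 − 12) = 5, so the W-coordinate is 1/4.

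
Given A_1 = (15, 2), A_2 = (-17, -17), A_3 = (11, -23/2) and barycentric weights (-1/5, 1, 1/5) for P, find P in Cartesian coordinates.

(-89/5, -197/10)

P = (-1/5)·A_1 + 1·A_2 + (1/5)·A_3.
x-coordinate: (-1/5)·15 + 1·(-17) + (1/5)·11 = -89/5.
y-coordinate: (-1/5)·2 + 1·(-17) + (1/5)·(-23/2) = -197/10.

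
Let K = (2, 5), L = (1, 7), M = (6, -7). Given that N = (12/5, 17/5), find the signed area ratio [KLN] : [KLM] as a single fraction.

[KLM] = ½·(2·(7−(-7)) + 1·(-7−5) + 6·(5−7)) = ½·(28 − 12 − 12) = 2.
[KLN] = ½·(2·(7−(17/5)) + 1·(17/5−5) + (12/5)·(5−7)) = ½·(36/5 − 8/5 − 24/5) = 2/5, so the ratio is (2/5)/2 = 1/5.

1/5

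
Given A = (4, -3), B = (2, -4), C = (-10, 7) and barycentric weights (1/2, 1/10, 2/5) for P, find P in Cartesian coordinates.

P = (1/2)·A + (1/10)·B + (2/5)·C.
x-coordinate: (1/2)·4 + (1/10)·2 + (2/5)·(-10) = -9/5.
y-coordinate: (1/2)·(-3) + (1/10)·(-4) + (2/5)·7 = 9/10.

(-9/5, 9/10)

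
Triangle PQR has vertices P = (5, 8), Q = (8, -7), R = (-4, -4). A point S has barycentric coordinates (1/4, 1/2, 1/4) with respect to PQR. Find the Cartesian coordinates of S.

S = (1/4)·P + (1/2)·Q + (1/4)·R.
x-coordinate: (1/4)·5 + (1/2)·8 + (1/4)·(-4) = 17/4.
y-coordinate: (1/4)·8 + (1/2)·(-7) + (1/4)·(-4) = -5/2.

(17/4, -5/2)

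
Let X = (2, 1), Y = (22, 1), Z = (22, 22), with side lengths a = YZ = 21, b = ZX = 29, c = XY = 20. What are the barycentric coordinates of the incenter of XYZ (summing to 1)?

(3/10, 29/70, 2/7)

The incenter has barycentric coordinates proportional to the opposite side lengths: (21 : 29 : 20).
Normalizing by 21+29+20 = 70 gives (3/10, 29/70, 2/7).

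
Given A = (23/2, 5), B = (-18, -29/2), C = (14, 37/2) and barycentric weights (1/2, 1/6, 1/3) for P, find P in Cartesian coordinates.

P = (1/2)·A + (1/6)·B + (1/3)·C.
x-coordinate: (1/2)·(23/2) + (1/6)·(-18) + (1/3)·14 = 89/12.
y-coordinate: (1/2)·5 + (1/6)·(-29/2) + (1/3)·(37/2) = 25/4.

(89/12, 25/4)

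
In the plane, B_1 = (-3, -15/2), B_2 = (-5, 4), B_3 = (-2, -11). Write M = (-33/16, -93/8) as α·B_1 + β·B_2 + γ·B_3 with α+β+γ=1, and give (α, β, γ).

(5/8, -3/16, 9/16)

Signed area of the reference triangle: [B_1B_2B_3] = ½·((-3)·(4−(-11)) + (-5)·(-11−(-15/2)) + (-2)·(-15/2−4)) = ½·(-45 + 35/2 + 23) = -9/4.
[MB_2B_3] = ½·((-33/16)·(4−(-11)) + (-5)·(-11−(-93/8)) + (-2)·(-93/8−4)) = ½·(-495/16 − 25/8 + 125/4) = -45/32, so the B_1-coordinate is (-45/32)/(-9/4) = 5/8.
[B_1MB_3] = ½·((-3)·(-93/8−(-11)) + (-33/16)·(-11−(-15/2)) + (-2)·(-15/2−(-93/8))) = ½·(15/8 + 231/32 − 33/4) = 27/64, so the B_2-coordinate is -3/16.
[B_1B_2M] = ½·((-3)·(4−(-93/8)) + (-5)·(-93/8−(-15/2)) + (-33/16)·(-15/2−4)) = ½·(-375/8 + 165/8 + 759/32) = -81/64, so the B_3-coordinate is 9/16.
Check: 5/8 − 3/16 + 9/16 = 1.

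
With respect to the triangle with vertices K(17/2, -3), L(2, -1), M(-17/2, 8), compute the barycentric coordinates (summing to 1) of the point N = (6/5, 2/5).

Signed area of the reference triangle: [KLM] = ½·((17/2)·(-1−8) + 2·(8−(-3)) + (-17/2)·(-3−(-1))) = ½·(-153/2 + 22 + 17) = -75/4.
[NLM] = ½·((6/5)·(-1−8) + 2·(8−(2/5)) + (-17/2)·(2/5−(-1))) = ½·(-54/5 + 76/5 − 119/10) = -15/4, so the K-coordinate is (-15/4)/(-75/4) = 1/5.
[KNM] = ½·((17/2)·(2/5−8) + (6/5)·(8−(-3)) + (-17/2)·(-3−(2/5))) = ½·(-323/5 + 66/5 + 289/10) = -45/4, so the L-coordinate is 3/5.
[KLN] = ½·((17/2)·(-1−(2/5)) + 2·(2/5−(-3)) + (6/5)·(-3−(-1))) = ½·(-119/10 + 34/5 − 12/5) = -15/4, so the M-coordinate is 1/5.

(1/5, 3/5, 1/5)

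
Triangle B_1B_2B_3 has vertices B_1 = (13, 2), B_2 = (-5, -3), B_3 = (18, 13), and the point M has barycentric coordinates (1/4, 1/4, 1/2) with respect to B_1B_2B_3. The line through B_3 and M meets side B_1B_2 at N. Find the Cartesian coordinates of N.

Line B_3M meets B_1B_2 where the B_3-coordinate vanishes; zeroing M's B_3-weight and renormalizing leaves B_1, B_2-weights 1/4 : 1/4 → (1/2, 1/2).
So N = (1/2)·B_1 + (1/2)·B_2 = (4, -1/2).

(4, -1/2)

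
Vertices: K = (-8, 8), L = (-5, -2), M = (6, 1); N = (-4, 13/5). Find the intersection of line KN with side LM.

(-4/3, -1)

Barycentric coordinates of N with respect to KLM: (2/5, 2/5, 1/5).
On side LM the K-coordinate is zero; dropping N's K-weight 2/5 and renormalizing the remaining 2/5 : 1/5 gives weights 2/3, 1/3 on L, M.
J = (2/3)·(-5, -2) + (1/3)·(6, 1) = (-4/3, -1).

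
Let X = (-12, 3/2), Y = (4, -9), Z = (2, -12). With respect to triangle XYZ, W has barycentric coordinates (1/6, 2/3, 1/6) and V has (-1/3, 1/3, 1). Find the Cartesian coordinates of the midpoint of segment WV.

Barycentric coordinates of the midpoint are the average: (-1/12, 1/2, 7/12).
Converting: (-1/12)·X + (1/2)·Y + (7/12)·Z = (25/6, -93/8).

(25/6, -93/8)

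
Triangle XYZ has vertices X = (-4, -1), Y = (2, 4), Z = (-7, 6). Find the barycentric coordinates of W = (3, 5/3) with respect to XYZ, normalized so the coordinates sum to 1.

Signed area of the reference triangle: [XYZ] = ½·((-4)·(4−6) + 2·(6−(-1)) + (-7)·(-1−4)) = ½·(8 + 14 + 35) = 57/2.
[WYZ] = ½·(3·(4−6) + 2·(6−(5/3)) + (-7)·(5/3−4)) = ½·(-6 + 26/3 + 49/3) = 19/2, so the X-coordinate is (19/2)/(57/2) = 1/3.
[XWZ] = ½·((-4)·(5/3−6) + 3·(6−(-1)) + (-7)·(-1−(5/3))) = ½·(52/3 + 21 + 56/3) = 57/2, so the Y-coordinate is 1.
[XYW] = ½·((-4)·(4−(5/3)) + 2·(5/3−(-1)) + 3·(-1−4)) = ½·(-28/3 + 16/3 − 15) = -19/2, so the Z-coordinate is -1/3.

(1/3, 1, -1/3)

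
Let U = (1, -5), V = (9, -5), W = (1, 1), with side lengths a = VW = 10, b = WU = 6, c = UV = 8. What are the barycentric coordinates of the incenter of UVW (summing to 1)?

(5/12, 1/4, 1/3)

The incenter has barycentric coordinates proportional to the opposite side lengths: (10 : 6 : 8).
Normalizing by 10+6+8 = 24 gives (5/12, 1/4, 1/3).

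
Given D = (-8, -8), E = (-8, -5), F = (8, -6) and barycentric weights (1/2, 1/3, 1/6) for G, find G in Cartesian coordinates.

G = (1/2)·D + (1/3)·E + (1/6)·F.
x-coordinate: (1/2)·(-8) + (1/3)·(-8) + (1/6)·8 = -16/3.
y-coordinate: (1/2)·(-8) + (1/3)·(-5) + (1/6)·(-6) = -20/3.

(-16/3, -20/3)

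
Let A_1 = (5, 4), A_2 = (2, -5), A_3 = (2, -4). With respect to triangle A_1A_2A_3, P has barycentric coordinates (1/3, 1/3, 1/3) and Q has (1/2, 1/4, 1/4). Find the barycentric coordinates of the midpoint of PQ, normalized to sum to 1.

Since both coordinate triples sum to 1, the midpoint's barycentrics are the componentwise average.
(1/3+1/2)/2 = 5/12; similarly 7/24 and 7/24.

(5/12, 7/24, 7/24)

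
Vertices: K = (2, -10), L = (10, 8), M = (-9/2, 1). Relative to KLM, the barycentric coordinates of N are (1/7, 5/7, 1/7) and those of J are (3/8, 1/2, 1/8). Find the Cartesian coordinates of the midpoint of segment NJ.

Barycentric coordinates of the midpoint are the average: (29/112, 17/28, 15/112).
Converting: (29/112)·K + (17/28)·L + (15/112)·M = (1341/224, 269/112).

(1341/224, 269/112)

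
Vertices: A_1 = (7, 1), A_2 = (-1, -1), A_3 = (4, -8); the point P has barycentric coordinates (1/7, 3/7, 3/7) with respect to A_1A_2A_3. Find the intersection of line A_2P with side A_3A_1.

Line A_2P meets A_3A_1 where the A_2-coordinate vanishes; zeroing P's A_2-weight and renormalizing leaves A_3, A_1-weights 3/7 : 1/7 → (3/4, 1/4).
So Q = (3/4)·A_3 + (1/4)·A_1 = (19/4, -23/4).

(19/4, -23/4)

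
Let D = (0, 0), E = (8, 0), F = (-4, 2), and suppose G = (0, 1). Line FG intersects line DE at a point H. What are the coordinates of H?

(4, 0)

Barycentric coordinates of G with respect to DEF: (1/4, 1/4, 1/2).
On side DE the F-coordinate is zero; dropping G's F-weight 1/2 and renormalizing the remaining 1/4 : 1/4 gives weights 1/2, 1/2 on D, E.
H = (1/2)·(0, 0) + (1/2)·(8, 0) = (4, 0).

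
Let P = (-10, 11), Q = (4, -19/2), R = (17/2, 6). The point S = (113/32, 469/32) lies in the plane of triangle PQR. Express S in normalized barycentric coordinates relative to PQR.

Signed area of the reference triangle: [PQR] = ½·((-10)·(-19/2−6) + 4·(6−11) + (17/2)·(11−(-19/2))) = ½·(155 − 20 + 697/4) = 1237/8.
[SQR] = ½·((113/32)·(-19/2−6) + 4·(6−(469/32)) + (17/2)·(469/32−(-19/2))) = ½·(-3503/64 − 277/8 + 13141/64) = 3711/64, so the P-coordinate is (3711/64)/(1237/8) = 3/8.
[PSR] = ½·((-10)·(469/32−6) + (113/32)·(6−11) + (17/2)·(11−(469/32))) = ½·(-1385/16 − 565/32 − 1989/64) = -8659/128, so the Q-coordinate is -7/16.
[PQS] = ½·((-10)·(-19/2−(469/32)) + 4·(469/32−11) + (113/32)·(11−(-19/2))) = ½·(3865/16 + 117/8 + 4633/64) = 21029/128, so the R-coordinate is 17/16.
Check: 3/8 − 7/16 + 17/16 = 1.

(3/8, -7/16, 17/16)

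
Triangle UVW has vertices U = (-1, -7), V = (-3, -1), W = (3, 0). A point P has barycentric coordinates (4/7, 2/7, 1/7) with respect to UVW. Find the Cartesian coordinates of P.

(-1, -30/7)

P = (4/7)·U + (2/7)·V + (1/7)·W.
x-coordinate: (4/7)·(-1) + (2/7)·(-3) + (1/7)·3 = -1.
y-coordinate: (4/7)·(-7) + (2/7)·(-1) + (1/7)·0 = -30/7.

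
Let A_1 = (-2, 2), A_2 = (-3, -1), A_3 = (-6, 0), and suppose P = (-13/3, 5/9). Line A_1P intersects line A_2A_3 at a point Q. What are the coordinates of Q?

Barycentric coordinates of P with respect to A_1A_2A_3: (1/3, 1/9, 5/9).
On side A_2A_3 the A_1-coordinate is zero; dropping P's A_1-weight 1/3 and renormalizing the remaining 1/9 : 5/9 gives weights 1/6, 5/6 on A_2, A_3.
Q = (1/6)·(-3, -1) + (5/6)·(-6, 0) = (-11/2, -1/6).

(-11/2, -1/6)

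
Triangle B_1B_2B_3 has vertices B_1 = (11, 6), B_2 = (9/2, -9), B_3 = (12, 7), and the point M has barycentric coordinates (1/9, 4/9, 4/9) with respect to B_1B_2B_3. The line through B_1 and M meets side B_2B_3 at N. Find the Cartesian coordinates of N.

Line B_1M meets B_2B_3 where the B_1-coordinate vanishes; zeroing M's B_1-weight and renormalizing leaves B_2, B_3-weights 4/9 : 4/9 → (1/2, 1/2).
So N = (1/2)·B_2 + (1/2)·B_3 = (33/4, -1).

(33/4, -1)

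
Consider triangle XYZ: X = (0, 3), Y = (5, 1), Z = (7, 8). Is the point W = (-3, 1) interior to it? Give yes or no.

no

Barycentric coordinates of W: (56/39, -1/39, -16/39).
The three coordinates are positive, negative, negative; a point is interior exactly when all three are positive.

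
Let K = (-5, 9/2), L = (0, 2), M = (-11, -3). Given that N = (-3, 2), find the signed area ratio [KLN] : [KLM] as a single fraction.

[KLM] = ½·((-5)·(2−(-3)) + 0·(-3−(9/2)) + (-11)·(9/2−2)) = ½·(-25 + 0 − 55/2) = -105/4.
[KLN] = ½·((-5)·(2−2) + 0·(2−(9/2)) + (-3)·(9/2−2)) = ½·(0 + 0 − 15/2) = -15/4, so the ratio is (-15/4)/(-105/4) = 1/7.

1/7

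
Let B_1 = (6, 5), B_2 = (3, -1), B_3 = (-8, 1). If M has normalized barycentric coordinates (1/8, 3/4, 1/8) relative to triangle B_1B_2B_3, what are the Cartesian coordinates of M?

(2, 0)

M = (1/8)·B_1 + (3/4)·B_2 + (1/8)·B_3.
x-coordinate: (1/8)·6 + (3/4)·3 + (1/8)·(-8) = 2.
y-coordinate: (1/8)·5 + (3/4)·(-1) + (1/8)·1 = 0.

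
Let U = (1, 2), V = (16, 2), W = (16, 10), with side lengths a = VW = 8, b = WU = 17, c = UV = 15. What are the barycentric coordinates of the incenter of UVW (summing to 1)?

(1/5, 17/40, 3/8)

The incenter has barycentric coordinates proportional to the opposite side lengths: (8 : 17 : 15).
Normalizing by 8+17+15 = 40 gives (1/5, 17/40, 3/8).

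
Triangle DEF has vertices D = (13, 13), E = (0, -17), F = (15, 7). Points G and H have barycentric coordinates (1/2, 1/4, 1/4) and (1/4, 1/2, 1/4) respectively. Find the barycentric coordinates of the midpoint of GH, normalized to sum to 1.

(3/8, 3/8, 1/4)

Since both coordinate triples sum to 1, the midpoint's barycentrics are the componentwise average.
(1/2+1/4)/2 = 3/8; similarly 3/8 and 1/4.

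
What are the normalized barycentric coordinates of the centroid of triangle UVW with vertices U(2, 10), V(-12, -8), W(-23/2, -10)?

The centroid is the average of the vertices, so each weight is 1/3.

(1/3, 1/3, 1/3)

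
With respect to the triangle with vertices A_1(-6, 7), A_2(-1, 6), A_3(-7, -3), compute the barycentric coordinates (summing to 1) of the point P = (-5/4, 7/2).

(-1/4, 1, 1/4)

Signed area of the reference triangle: [A_1A_2A_3] = ½·((-6)·(6−(-3)) + (-1)·(-3−7) + (-7)·(7−6)) = ½·(-54 + 10 − 7) = -51/2.
[PA_2A_3] = ½·((-5/4)·(6−(-3)) + (-1)·(-3−(7/2)) + (-7)·(7/2−6)) = ½·(-45/4 + 13/2 + 35/2) = 51/8, so the A_1-coordinate is (51/8)/(-51/2) = -1/4.
[A_1PA_3] = ½·((-6)·(7/2−(-3)) + (-5/4)·(-3−7) + (-7)·(7−(7/2))) = ½·(-39 + 25/2 − 49/2) = -51/2, so the A_2-coordinate is 1.
[A_1A_2P] = ½·((-6)·(6−(7/2)) + (-1)·(7/2−7) + (-5/4)·(7−6)) = ½·(-15 + 7/2 − 5/4) = -51/8, so the A_3-coordinate is 1/4.
Check: -1/4 + 1 + 1/4 = 1.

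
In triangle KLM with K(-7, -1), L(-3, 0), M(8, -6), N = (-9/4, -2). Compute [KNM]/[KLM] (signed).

[KLM] = ½·((-7)·(0−(-6)) + (-3)·(-6−(-1)) + 8·(-1−0)) = ½·(-42 + 15 − 8) = -35/2.
[KNM] = ½·((-7)·(-2−(-6)) + (-9/4)·(-6−(-1)) + 8·(-1−(-2))) = ½·(-28 + 45/4 + 8) = -35/8, so the ratio is (-35/8)/(-35/2) = 1/4.

1/4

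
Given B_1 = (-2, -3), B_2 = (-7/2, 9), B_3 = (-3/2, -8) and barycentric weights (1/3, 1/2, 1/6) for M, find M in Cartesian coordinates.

M = (1/3)·B_1 + (1/2)·B_2 + (1/6)·B_3.
x-coordinate: (1/3)·(-2) + (1/2)·(-7/2) + (1/6)·(-3/2) = -8/3.
y-coordinate: (1/3)·(-3) + (1/2)·9 + (1/6)·(-8) = 13/6.

(-8/3, 13/6)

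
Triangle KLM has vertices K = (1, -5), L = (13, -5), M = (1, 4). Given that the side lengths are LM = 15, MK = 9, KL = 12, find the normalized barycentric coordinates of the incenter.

(5/12, 1/4, 1/3)

The incenter has barycentric coordinates proportional to the opposite side lengths: (15 : 9 : 12).
Normalizing by 15+9+12 = 36 gives (5/12, 1/4, 1/3).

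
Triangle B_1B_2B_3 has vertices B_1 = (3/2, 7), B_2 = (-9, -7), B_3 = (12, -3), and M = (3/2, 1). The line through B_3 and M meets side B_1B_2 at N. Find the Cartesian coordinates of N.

(-2, 7/3)

Barycentric coordinates of M with respect to B_1B_2B_3: (1/2, 1/4, 1/4).
On side B_1B_2 the B_3-coordinate is zero; dropping M's B_3-weight 1/4 and renormalizing the remaining 1/2 : 1/4 gives weights 2/3, 1/3 on B_1, B_2.
N = (2/3)·(3/2, 7) + (1/3)·(-9, -7) = (-2, 7/3).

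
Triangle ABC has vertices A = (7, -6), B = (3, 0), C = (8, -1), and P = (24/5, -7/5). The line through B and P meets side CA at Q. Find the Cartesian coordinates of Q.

(15/2, -7/2)

Barycentric coordinates of P with respect to ABC: (1/5, 3/5, 1/5).
On side CA the B-coordinate is zero; dropping P's B-weight 3/5 and renormalizing the remaining 1/5 : 1/5 gives weights 1/2, 1/2 on C, A.
Q = (1/2)·(8, -1) + (1/2)·(7, -6) = (15/2, -7/2).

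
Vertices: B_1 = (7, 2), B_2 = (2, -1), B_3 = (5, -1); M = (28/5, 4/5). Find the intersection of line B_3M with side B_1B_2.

Barycentric coordinates of M with respect to B_1B_2B_3: (3/5, 1/5, 1/5).
On side B_1B_2 the B_3-coordinate is zero; dropping M's B_3-weight 1/5 and renormalizing the remaining 3/5 : 1/5 gives weights 3/4, 1/4 on B_1, B_2.
N = (3/4)·(7, 2) + (1/4)·(2, -1) = (23/4, 5/4).

(23/4, 5/4)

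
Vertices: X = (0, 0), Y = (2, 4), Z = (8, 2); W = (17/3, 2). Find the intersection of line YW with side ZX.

Barycentric coordinates of W with respect to XYZ: (1/6, 1/6, 2/3).
On side ZX the Y-coordinate is zero; dropping W's Y-weight 1/6 and renormalizing the remaining 2/3 : 1/6 gives weights 4/5, 1/5 on Z, X.
V = (4/5)·(8, 2) + (1/5)·(0, 0) = (32/5, 8/5).

(32/5, 8/5)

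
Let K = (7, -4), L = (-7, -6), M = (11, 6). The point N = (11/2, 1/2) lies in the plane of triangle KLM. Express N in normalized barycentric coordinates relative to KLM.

Signed area of the reference triangle: [KLM] = ½·(7·(-6−6) + (-7)·(6−(-4)) + 11·(-4−(-6))) = ½·(-84 − 70 + 22) = -66.
[NLM] = ½·((11/2)·(-6−6) + (-7)·(6−(1/2)) + 11·(1/2−(-6))) = ½·(-66 − 77/2 + 143/2) = -33/2, so the K-coordinate is (-33/2)/(-66) = 1/4.
[KNM] = ½·(7·(1/2−6) + (11/2)·(6−(-4)) + 11·(-4−(1/2))) = ½·(-77/2 + 55 − 99/2) = -33/2, so the L-coordinate is 1/4.
[KLN] = ½·(7·(-6−(1/2)) + (-7)·(1/2−(-4)) + (11/2)·(-4−(-6))) = ½·(-91/2 − 63/2 + 11) = -33, so the M-coordinate is 1/2.

(1/4, 1/4, 1/2)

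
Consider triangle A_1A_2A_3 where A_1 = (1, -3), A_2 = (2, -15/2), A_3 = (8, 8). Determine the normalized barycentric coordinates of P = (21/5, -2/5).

(1/5, 2/5, 2/5)

Signed area of the reference triangle: [A_1A_2A_3] = ½·(1·(-15/2−8) + 2·(8−(-3)) + 8·(-3−(-15/2))) = ½·(-31/2 + 22 + 36) = 85/4.
[PA_2A_3] = ½·((21/5)·(-15/2−8) + 2·(8−(-2/5)) + 8·(-2/5−(-15/2))) = ½·(-651/10 + 84/5 + 284/5) = 17/4, so the A_1-coordinate is (17/4)/(85/4) = 1/5.
[A_1PA_3] = ½·(1·(-2/5−8) + (21/5)·(8−(-3)) + 8·(-3−(-2/5))) = ½·(-42/5 + 231/5 − 104/5) = 17/2, so the A_2-coordinate is 2/5.
[A_1A_2P] = ½·(1·(-15/2−(-2/5)) + 2·(-2/5−(-3)) + (21/5)·(-3−(-15/2))) = ½·(-71/10 + 26/5 + 189/10) = 17/2, so the A_3-coordinate is 2/5.
Check: 1/5 + 2/5 + 2/5 = 1.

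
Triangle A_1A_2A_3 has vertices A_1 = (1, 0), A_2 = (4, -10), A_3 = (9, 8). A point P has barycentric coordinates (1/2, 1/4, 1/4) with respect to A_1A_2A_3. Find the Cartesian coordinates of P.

P = (1/2)·A_1 + (1/4)·A_2 + (1/4)·A_3.
x-coordinate: (1/2)·1 + (1/4)·4 + (1/4)·9 = 15/4.
y-coordinate: (1/2)·0 + (1/4)·(-10) + (1/4)·8 = -1/2.

(15/4, -1/2)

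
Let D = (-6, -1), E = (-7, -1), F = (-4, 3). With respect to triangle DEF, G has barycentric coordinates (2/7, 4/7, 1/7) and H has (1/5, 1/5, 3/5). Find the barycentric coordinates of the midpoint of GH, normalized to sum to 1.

Since both coordinate triples sum to 1, the midpoint's barycentrics are the componentwise average.
(2/7+1/5)/2 = 17/70; similarly 27/70 and 13/35.

(17/70, 27/70, 13/35)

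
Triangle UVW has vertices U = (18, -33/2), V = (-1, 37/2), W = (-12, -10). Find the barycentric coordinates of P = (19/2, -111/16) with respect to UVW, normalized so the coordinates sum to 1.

Signed area of the reference triangle: [UVW] = ½·(18·(37/2−(-10)) + (-1)·(-10−(-33/2)) + (-12)·(-33/2−(37/2))) = ½·(513 − 13/2 + 420) = 1853/4.
[PVW] = ½·((19/2)·(37/2−(-10)) + (-1)·(-10−(-111/16)) + (-12)·(-111/16−(37/2))) = ½·(1083/4 + 49/16 + 1221/4) = 9265/32, so the U-coordinate is (9265/32)/(1853/4) = 5/8.
[UPW] = ½·(18·(-111/16−(-10)) + (19/2)·(-10−(-33/2)) + (-12)·(-33/2−(-111/16))) = ½·(441/8 + 247/4 + 459/4) = 1853/16, so the V-coordinate is 1/4.
[UVP] = ½·(18·(37/2−(-111/16)) + (-1)·(-111/16−(-33/2)) + (19/2)·(-33/2−(37/2))) = ½·(3663/8 − 153/16 − 665/2) = 1853/32, so the W-coordinate is 1/8.
Check: 5/8 + 1/4 + 1/8 = 1.

(5/8, 1/4, 1/8)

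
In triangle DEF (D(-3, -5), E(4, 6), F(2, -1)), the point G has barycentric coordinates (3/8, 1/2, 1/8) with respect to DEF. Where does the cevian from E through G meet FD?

(-7/4, -4)

Line EG meets FD where the E-coordinate vanishes; zeroing G's E-weight and renormalizing leaves F, D-weights 1/8 : 3/8 → (1/4, 3/4).
So H = (1/4)·F + (3/4)·D = (-7/4, -4).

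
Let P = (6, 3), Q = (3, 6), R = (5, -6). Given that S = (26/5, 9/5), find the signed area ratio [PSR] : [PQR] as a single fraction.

[PQR] = ½·(6·(6−(-6)) + 3·(-6−3) + 5·(3−6)) = ½·(72 − 27 − 15) = 15.
[PSR] = ½·(6·(9/5−(-6)) + (26/5)·(-6−3) + 5·(3−(9/5))) = ½·(234/5 − 234/5 + 6) = 3, so the ratio is 3/15 = 1/5.

1/5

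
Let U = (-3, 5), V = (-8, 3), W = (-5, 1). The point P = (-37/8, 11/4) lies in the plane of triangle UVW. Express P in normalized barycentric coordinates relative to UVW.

(3/8, 1/8, 1/2)

Signed area of the reference triangle: [UVW] = ½·((-3)·(3−1) + (-8)·(1−5) + (-5)·(5−3)) = ½·(-6 + 32 − 10) = 8.
[PVW] = ½·((-37/8)·(3−1) + (-8)·(1−(11/4)) + (-5)·(11/4−3)) = ½·(-37/4 + 14 + 5/4) = 3, so the U-coordinate is 3/8 = 3/8.
[UPW] = ½·((-3)·(11/4−1) + (-37/8)·(1−5) + (-5)·(5−(11/4))) = ½·(-21/4 + 37/2 − 45/4) = 1, so the V-coordinate is 1/8.
[UVP] = ½·((-3)·(3−(11/4)) + (-8)·(11/4−5) + (-37/8)·(5−3)) = ½·(-3/4 + 18 − 37/4) = 4, so the W-coordinate is 1/2.
Check: 3/8 + 1/8 + 1/2 = 1.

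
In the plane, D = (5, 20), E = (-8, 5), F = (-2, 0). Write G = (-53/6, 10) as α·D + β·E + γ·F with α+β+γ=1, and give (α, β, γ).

(1/6, 4/3, -1/2)

Signed area of the reference triangle: [DEF] = ½·(5·(5−0) + (-8)·(0−20) + (-2)·(20−5)) = ½·(25 + 160 − 30) = 155/2.
[GEF] = ½·((-53/6)·(5−0) + (-8)·(0−10) + (-2)·(10−5)) = ½·(-265/6 + 80 − 10) = 155/12, so the D-coordinate is (155/12)/(155/2) = 1/6.
[DGF] = ½·(5·(10−0) + (-53/6)·(0−20) + (-2)·(20−10)) = ½·(50 + 530/3 − 20) = 310/3, so the E-coordinate is 4/3.
[DEG] = ½·(5·(5−10) + (-8)·(10−20) + (-53/6)·(20−5)) = ½·(-25 + 80 − 265/2) = -155/4, so the F-coordinate is -1/2.
Check: 1/6 + 4/3 − 1/2 = 1.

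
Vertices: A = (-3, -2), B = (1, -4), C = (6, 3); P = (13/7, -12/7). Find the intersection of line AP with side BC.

Barycentric coordinates of P with respect to ABC: (1/7, 4/7, 2/7).
On side BC the A-coordinate is zero; dropping P's A-weight 1/7 and renormalizing the remaining 4/7 : 2/7 gives weights 2/3, 1/3 on B, C.
Q = (2/3)·(1, -4) + (1/3)·(6, 3) = (8/3, -5/3).

(8/3, -5/3)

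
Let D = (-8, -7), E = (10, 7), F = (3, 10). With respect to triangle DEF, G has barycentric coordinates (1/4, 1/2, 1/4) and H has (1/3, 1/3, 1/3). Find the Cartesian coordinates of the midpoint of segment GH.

(65/24, 91/24)

Barycentric coordinates of the midpoint are the average: (7/24, 5/12, 7/24).
Converting: (7/24)·D + (5/12)·E + (7/24)·F = (65/24, 91/24).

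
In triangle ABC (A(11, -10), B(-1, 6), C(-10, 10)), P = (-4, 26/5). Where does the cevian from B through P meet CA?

(-19/4, 5)

Barycentric coordinates of P with respect to ABC: (1/5, 1/5, 3/5).
On side CA the B-coordinate is zero; dropping P's B-weight 1/5 and renormalizing the remaining 3/5 : 1/5 gives weights 3/4, 1/4 on C, A.
Q = (3/4)·(-10, 10) + (1/4)·(11, -10) = (-19/4, 5).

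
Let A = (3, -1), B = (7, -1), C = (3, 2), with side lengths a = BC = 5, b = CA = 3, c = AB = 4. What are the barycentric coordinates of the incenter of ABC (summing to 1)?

(5/12, 1/4, 1/3)

The incenter has barycentric coordinates proportional to the opposite side lengths: (5 : 3 : 4).
Normalizing by 5+3+4 = 12 gives (5/12, 1/4, 1/3).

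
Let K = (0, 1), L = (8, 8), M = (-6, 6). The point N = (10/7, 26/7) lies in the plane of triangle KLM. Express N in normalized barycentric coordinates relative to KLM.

(4/7, 2/7, 1/7)

Signed area of the reference triangle: [KLM] = ½·(0·(8−6) + 8·(6−1) + (-6)·(1−8)) = ½·(0 + 40 + 42) = 41.
[NLM] = ½·((10/7)·(8−6) + 8·(6−(26/7)) + (-6)·(26/7−8)) = ½·(20/7 + 128/7 + 180/7) = 164/7, so the K-coordinate is (164/7)/41 = 4/7.
[KNM] = ½·(0·(26/7−6) + (10/7)·(6−1) + (-6)·(1−(26/7))) = ½·(0 + 50/7 + 114/7) = 82/7, so the L-coordinate is 2/7.
[KLN] = ½·(0·(8−(26/7)) + 8·(26/7−1) + (10/7)·(1−8)) = ½·(0 + 152/7 − 10) = 41/7, so the M-coordinate is 1/7.
Check: 4/7 + 2/7 + 1/7 = 1.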